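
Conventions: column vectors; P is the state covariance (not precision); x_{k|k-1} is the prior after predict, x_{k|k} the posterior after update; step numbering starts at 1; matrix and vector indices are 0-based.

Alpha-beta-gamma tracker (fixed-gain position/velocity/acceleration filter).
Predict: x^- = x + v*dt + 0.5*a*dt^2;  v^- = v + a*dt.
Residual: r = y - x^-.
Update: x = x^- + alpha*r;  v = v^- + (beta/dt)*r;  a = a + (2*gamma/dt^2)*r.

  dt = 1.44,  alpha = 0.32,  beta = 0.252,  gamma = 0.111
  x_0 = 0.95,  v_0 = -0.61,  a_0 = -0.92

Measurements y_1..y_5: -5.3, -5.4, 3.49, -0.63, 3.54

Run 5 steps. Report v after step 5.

v_post = 4.7177

step 1: x_pred=-0.8823  r=-4.4177  x^+=-2.2959  v^+=-2.7079  a^+=-1.3930
step 2: x_pred=-7.6395  r=2.2395  x^+=-6.9229  v^+=-4.3219  a^+=-1.1532
step 3: x_pred=-14.3420  r=17.8320  x^+=-8.6358  v^+=-2.8619  a^+=0.7559
step 4: x_pred=-11.9731  r=11.3431  x^+=-8.3433  v^+=0.2117  a^+=1.9703
step 5: x_pred=-5.9957  r=9.5357  x^+=-2.9443  v^+=4.7177  a^+=2.9912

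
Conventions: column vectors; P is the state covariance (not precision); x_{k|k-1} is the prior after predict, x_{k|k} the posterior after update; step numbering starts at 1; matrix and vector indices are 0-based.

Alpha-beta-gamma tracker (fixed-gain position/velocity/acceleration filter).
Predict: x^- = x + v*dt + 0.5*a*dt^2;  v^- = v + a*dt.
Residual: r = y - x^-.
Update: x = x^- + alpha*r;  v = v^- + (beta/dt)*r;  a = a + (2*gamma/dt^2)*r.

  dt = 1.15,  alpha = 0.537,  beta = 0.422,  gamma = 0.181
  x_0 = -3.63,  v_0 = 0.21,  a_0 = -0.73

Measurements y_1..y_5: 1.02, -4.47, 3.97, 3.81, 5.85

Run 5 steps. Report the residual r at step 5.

resid = -1.9329

step 1: x_pred=-3.8712  r=4.8912  x^+=-1.2446  v^+=1.1654  a^+=0.6088
step 2: x_pred=0.4981  r=-4.9681  x^+=-2.1698  v^+=0.0424  a^+=-0.7511
step 3: x_pred=-2.6176  r=6.5876  x^+=0.9200  v^+=1.5961  a^+=1.0521
step 4: x_pred=3.4512  r=0.3588  x^+=3.6439  v^+=2.9377  a^+=1.1503
step 5: x_pred=7.7829  r=-1.9329  x^+=6.7449  v^+=3.5513  a^+=0.6213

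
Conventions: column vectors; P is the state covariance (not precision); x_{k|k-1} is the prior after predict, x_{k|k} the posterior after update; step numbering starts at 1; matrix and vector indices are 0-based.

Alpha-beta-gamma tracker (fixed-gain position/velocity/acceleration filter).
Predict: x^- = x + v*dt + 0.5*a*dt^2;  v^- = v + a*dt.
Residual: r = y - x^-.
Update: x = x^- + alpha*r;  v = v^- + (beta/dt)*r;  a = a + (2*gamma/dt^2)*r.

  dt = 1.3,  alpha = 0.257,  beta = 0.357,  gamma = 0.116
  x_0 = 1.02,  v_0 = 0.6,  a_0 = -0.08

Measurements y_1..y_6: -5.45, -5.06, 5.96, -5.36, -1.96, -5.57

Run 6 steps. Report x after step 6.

x_post = -1.9802

step 1: x_pred=1.7324  r=-7.1824  x^+=-0.1135  v^+=-1.4764  a^+=-1.0660
step 2: x_pred=-2.9336  r=-2.1264  x^+=-3.4800  v^+=-3.4461  a^+=-1.3579
step 3: x_pred=-9.1075  r=15.0675  x^+=-5.2351  v^+=-1.0737  a^+=0.7105
step 4: x_pred=-6.0305  r=0.6705  x^+=-5.8582  v^+=0.0342  a^+=0.8026
step 5: x_pred=-5.1356  r=3.1756  x^+=-4.3195  v^+=1.9496  a^+=1.2385
step 6: x_pred=-0.7385  r=-4.8315  x^+=-1.9802  v^+=2.2328  a^+=0.5752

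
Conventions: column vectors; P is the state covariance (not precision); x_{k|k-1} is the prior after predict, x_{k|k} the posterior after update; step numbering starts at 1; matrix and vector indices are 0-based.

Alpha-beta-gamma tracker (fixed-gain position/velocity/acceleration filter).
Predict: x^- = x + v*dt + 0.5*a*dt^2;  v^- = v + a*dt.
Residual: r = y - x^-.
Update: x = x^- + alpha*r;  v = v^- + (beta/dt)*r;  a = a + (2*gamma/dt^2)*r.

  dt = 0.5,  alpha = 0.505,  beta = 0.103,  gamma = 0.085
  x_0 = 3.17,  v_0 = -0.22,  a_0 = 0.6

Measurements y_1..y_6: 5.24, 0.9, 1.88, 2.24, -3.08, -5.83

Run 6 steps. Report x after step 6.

x_post = -4.1185

step 1: x_pred=3.1350  r=2.1050  x^+=4.1980  v^+=0.5136  a^+=2.0314
step 2: x_pred=4.7088  r=-3.8088  x^+=2.7853  v^+=0.7447  a^+=-0.5586
step 3: x_pred=3.0879  r=-1.2079  x^+=2.4779  v^+=0.2166  a^+=-1.3799
step 4: x_pred=2.4137  r=-0.1737  x^+=2.3260  v^+=-0.5091  a^+=-1.4980
step 5: x_pred=1.8842  r=-4.9642  x^+=-0.6227  v^+=-2.2808  a^+=-4.8737
step 6: x_pred=-2.3723  r=-3.4577  x^+=-4.1185  v^+=-5.4299  a^+=-7.2249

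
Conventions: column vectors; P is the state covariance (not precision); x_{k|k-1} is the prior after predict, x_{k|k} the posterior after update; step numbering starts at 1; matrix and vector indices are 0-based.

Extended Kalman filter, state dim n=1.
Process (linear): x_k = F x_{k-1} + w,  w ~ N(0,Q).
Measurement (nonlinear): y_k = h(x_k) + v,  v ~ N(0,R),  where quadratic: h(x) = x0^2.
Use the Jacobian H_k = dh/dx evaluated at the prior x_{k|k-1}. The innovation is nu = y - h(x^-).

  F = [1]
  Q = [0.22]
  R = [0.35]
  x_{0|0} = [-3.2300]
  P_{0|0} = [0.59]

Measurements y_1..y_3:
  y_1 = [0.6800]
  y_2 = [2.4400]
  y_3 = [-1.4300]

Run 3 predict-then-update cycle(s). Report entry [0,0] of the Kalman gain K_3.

K[0,0] = -0.2757

step 1: x^-=[-3.2300]  P^-=[0.8100]  H_jac=[-6.4600]  S=[34.1526]  K=[-0.1532]  nu=[-9.7529]  x^+=[-1.7357]  P^+=[0.0083]
step 2: x^-=[-1.7357]  P^-=[0.2283]  H_jac=[-3.4715]  S=[3.1013]  K=[-0.2556]  nu=[-0.5728]  x^+=[-1.5894]  P^+=[0.0258]
step 3: x^-=[-1.5894]  P^-=[0.2458]  H_jac=[-3.1787]  S=[2.8333]  K=[-0.2757]  nu=[-3.9561]  x^+=[-0.4986]  P^+=[0.0304]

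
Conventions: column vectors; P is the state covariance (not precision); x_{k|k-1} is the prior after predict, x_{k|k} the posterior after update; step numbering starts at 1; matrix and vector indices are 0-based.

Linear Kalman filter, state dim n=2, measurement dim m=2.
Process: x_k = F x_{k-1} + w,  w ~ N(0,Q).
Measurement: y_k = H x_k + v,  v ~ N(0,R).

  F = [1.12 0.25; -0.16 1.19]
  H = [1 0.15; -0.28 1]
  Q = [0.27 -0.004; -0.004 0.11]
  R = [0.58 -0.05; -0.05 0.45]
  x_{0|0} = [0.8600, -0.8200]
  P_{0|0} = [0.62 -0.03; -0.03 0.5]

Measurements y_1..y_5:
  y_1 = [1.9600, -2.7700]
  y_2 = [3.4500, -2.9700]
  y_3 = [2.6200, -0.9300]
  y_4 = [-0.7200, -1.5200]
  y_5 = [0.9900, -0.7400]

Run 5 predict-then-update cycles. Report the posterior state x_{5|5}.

step 1: x^-=[0.7582, -1.1134]  P^-=[1.0622 -0.0051; -0.0051 0.8453]  S=[1.6597 -0.2255; -0.2255 1.3815]  K=[0.6236 -0.1172; 0.1602 0.6391]  nu=[1.3688, -1.4443]  x^+=[1.7811, -1.8172]  P^+=[0.3648 0.0182; 0.0182 0.2847]
step 2: x^-=[1.5405, -2.4475]  P^-=[0.7556 0.0389; 0.0389 0.5155]  S=[1.3589 -0.1470; -0.1470 1.0030]  K=[0.5505 -0.0915; 0.1422 0.5240]  nu=[2.2766, -0.0912]  x^+=[2.8020, -2.1715]  P^+=[0.3207 0.0211; 0.0211 0.2346]
step 3: x^-=[2.5954, -3.0324]  P^-=[0.6987 0.0356; 0.0356 0.4424]  S=[1.2994 -0.1452; -0.1452 0.9272]  K=[0.5319 -0.0893; 0.1329 0.4872]  nu=[0.4795, 2.8291]  x^+=[2.5977, -1.5905]  P^+=[0.3100 0.0200; 0.0200 0.2182]
step 4: x^-=[2.5118, -2.3083]  P^-=[0.6836 0.0312; 0.0312 0.4193]  S=[1.2824 -0.1486; -0.1486 0.9054]  K=[0.5262 -0.0906; 0.1284 0.4745]  nu=[-2.8855, 1.4916]  x^+=[0.8582, -1.9709]  P^+=[0.3069 0.0189; 0.0189 0.2124]
step 5: x^-=[0.4685, -2.4827]  P^-=[0.6788 0.0286; 0.0286 0.4114]  S=[1.2767 -0.1510; -0.1510 0.8987]  K=[0.5242 -0.0916; 0.1263 0.4702]  nu=[0.8939, 1.8739]  x^+=[0.7654, -1.4888]  P^+=[0.3059 0.0182; 0.0182 0.2104]

x_post = [0.7654, -1.4888]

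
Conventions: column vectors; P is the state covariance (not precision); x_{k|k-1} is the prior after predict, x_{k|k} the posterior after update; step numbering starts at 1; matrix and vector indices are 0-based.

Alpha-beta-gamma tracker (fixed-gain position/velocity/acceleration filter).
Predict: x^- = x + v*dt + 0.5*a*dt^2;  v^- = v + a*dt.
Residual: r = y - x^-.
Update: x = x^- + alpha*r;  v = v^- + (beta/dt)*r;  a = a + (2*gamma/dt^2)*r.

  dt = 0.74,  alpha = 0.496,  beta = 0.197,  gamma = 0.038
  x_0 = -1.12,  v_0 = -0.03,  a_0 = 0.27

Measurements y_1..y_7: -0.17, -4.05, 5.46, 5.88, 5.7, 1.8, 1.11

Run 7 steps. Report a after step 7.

a_post = -0.8178

step 1: x_pred=-1.0683  r=0.8983  x^+=-0.6227  v^+=0.4089  a^+=0.3947
step 2: x_pred=-0.2121  r=-3.8379  x^+=-2.1157  v^+=-0.3207  a^+=-0.1380
step 3: x_pred=-2.3908  r=7.8508  x^+=1.5032  v^+=1.6672  a^+=0.9516
step 4: x_pred=2.9974  r=2.8826  x^+=4.4272  v^+=3.1387  a^+=1.3517
step 5: x_pred=7.1199  r=-1.4199  x^+=6.4157  v^+=3.7610  a^+=1.1546
step 6: x_pred=9.5149  r=-7.7149  x^+=5.6883  v^+=2.5615  a^+=0.0839
step 7: x_pred=7.6068  r=-6.4968  x^+=4.3844  v^+=0.8940  a^+=-0.8178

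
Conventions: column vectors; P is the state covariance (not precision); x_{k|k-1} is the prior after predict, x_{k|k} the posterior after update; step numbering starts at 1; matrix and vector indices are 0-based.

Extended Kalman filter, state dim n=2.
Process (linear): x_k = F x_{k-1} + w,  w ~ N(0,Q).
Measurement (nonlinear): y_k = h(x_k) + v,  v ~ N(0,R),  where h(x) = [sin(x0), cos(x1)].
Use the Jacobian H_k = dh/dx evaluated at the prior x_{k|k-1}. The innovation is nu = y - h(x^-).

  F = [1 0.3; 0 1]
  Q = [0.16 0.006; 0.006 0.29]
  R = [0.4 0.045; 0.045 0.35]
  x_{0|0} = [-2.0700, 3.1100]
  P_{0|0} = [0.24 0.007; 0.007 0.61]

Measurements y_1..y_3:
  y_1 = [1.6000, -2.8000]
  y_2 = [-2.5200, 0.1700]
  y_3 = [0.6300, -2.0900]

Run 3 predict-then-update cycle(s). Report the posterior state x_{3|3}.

step 1: x^-=[-1.1370, 3.1100]  P^-=[0.4591 0.1960; 0.1960 0.9000]  H_jac=[0.4203 0.0000; 0.0000 -0.0316]  S=[0.4811 0.0424; 0.0424 0.3509]  K=[0.4070 -0.0668; 0.1803 -0.1028]  nu=[2.5074, -1.8005]  x^+=[0.0038, 3.7472]  P^+=[0.3802 0.1606; 0.1606 0.8822]
step 2: x^-=[1.1279, 3.7472]  P^-=[0.7159 0.4312; 0.4312 1.1722]  H_jac=[0.4286 0.0000; 0.0000 0.5692]  S=[0.5315 0.1502; 0.1502 0.7298]  K=[0.5120 0.2310; 0.0949 0.8948]  nu=[-3.4235, 0.9922]  x^+=[-0.3957, 4.3101]  P^+=[0.5021 0.1825; 0.1825 0.5577]
step 3: x^-=[0.8973, 4.3101]  P^-=[0.8218 0.3558; 0.3558 0.8477]  H_jac=[0.6237 0.0000; 0.0000 0.9202]  S=[0.7197 0.2492; 0.2492 1.0677]  K=[0.6593 0.1528; 0.0603 0.7164]  nu=[-0.1517, -1.6985]  x^+=[0.5379, 3.0841]  P^+=[0.4339 0.0903; 0.0903 0.2755]

x_post = [0.5379, 3.0841]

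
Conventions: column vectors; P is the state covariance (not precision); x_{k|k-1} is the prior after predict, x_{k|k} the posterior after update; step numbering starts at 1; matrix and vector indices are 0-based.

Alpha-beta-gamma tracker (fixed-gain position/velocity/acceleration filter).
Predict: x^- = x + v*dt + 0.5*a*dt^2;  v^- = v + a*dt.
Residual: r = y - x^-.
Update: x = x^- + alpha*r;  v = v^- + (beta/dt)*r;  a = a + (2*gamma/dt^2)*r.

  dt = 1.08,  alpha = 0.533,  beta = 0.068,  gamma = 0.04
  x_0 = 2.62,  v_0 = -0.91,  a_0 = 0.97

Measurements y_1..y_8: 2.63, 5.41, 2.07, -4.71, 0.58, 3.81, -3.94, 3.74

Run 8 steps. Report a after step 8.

step 1: x_pred=2.2029  r=0.4271  x^+=2.4305  v^+=0.1645  a^+=0.9993
step 2: x_pred=3.1910  r=2.2190  x^+=4.3737  v^+=1.3834  a^+=1.1515
step 3: x_pred=6.5394  r=-4.4694  x^+=4.1572  v^+=2.3456  a^+=0.8449
step 4: x_pred=7.1833  r=-11.8933  x^+=0.8442  v^+=2.5094  a^+=0.0292
step 5: x_pred=3.5713  r=-2.9913  x^+=1.9769  v^+=2.3526  a^+=-0.1759
step 6: x_pred=4.4151  r=-0.6051  x^+=4.0926  v^+=2.1245  a^+=-0.2174
step 7: x_pred=6.2602  r=-10.2002  x^+=0.8235  v^+=1.2474  a^+=-0.9170
step 8: x_pred=1.6358  r=2.1042  x^+=2.7574  v^+=0.3895  a^+=-0.7727

a_post = -0.7727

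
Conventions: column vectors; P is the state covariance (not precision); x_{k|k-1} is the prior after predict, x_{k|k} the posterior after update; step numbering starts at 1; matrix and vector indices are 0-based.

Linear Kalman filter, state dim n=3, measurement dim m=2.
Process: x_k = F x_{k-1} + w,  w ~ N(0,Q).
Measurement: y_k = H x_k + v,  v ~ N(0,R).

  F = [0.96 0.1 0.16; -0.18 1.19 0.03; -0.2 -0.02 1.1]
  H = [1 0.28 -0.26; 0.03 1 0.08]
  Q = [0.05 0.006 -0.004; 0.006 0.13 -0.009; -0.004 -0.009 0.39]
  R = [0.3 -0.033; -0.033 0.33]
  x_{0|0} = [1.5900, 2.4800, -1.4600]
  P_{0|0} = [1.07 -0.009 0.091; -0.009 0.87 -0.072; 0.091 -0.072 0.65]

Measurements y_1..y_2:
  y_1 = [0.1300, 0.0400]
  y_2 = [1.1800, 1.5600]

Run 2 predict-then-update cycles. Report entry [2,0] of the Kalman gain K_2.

K[2,0] = -0.1327

step 1: x^-=[1.5408, 2.6212, -1.9736]  P^-=[1.0854 -0.0963 -0.0109; -0.0963 1.3950 -0.0804; -0.0109 -0.0804 1.1827]  S=[1.5382 0.2868; 0.2868 1.7148]  K=[0.7194 -0.1580; 0.0560 0.7987; -0.2304 0.0466]  nu=[-2.6579, -2.4695]  x^+=[0.0188, 0.4999, -1.4765]  P^+=[0.3117 -0.1041 0.2365; -0.1041 0.2706 -0.0724; 0.2365 -0.0724 1.1035]
step 2: x^-=[-0.1682, 0.5472, -1.6379]  P^-=[0.4186 -0.1415 0.3684; -0.1415 0.5612 -0.0864; 0.3684 -0.0864 1.6361]  S=[0.6150 0.0071; 0.0071 0.8815]  K=[0.4618 -0.1165; 0.0548 0.6235; -0.1327 0.0641]  nu=[0.7691, 1.1488]  x^+=[0.0531, 1.3057, -1.6663]  P^+=[0.2762 -0.0950 0.4124; -0.0950 0.2161 -0.1166; 0.4124 -0.1166 1.6218]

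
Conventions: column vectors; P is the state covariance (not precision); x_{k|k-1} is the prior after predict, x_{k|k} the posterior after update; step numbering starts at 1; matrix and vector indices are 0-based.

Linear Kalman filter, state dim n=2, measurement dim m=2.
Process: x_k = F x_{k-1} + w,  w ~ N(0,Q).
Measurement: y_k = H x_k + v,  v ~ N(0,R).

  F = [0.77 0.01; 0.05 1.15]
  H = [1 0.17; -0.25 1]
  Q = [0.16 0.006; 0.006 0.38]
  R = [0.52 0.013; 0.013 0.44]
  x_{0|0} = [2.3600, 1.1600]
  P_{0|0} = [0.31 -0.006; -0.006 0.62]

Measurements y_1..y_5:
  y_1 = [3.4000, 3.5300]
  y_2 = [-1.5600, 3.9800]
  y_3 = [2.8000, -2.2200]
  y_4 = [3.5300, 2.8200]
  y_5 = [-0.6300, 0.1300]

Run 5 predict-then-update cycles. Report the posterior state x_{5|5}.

step 1: x^-=[1.8288, 1.4520]  P^-=[0.3438 0.0197; 0.0197 1.2000]  S=[0.9052 0.1500; 0.1500 1.6516]  K=[0.3961 -0.0760; 0.1293 0.7118]  nu=[1.3244, 2.5352]  x^+=[2.1606, 3.4278]  P^+=[0.2012 0.0220; 0.0220 0.3204]
step 2: x^-=[1.6979, 4.0501]  P^-=[0.2797 0.0369; 0.0369 0.8068]  S=[0.8356 0.1156; 0.1156 1.2458]  K=[0.3504 -0.0590; 0.1213 0.6289]  nu=[-3.9464, 0.3544]  x^+=[0.2942, 3.7941]  P^+=[0.1775 0.0230; 0.0230 0.2840]
step 3: x^-=[0.2645, 4.3780]  P^-=[0.2656 0.0365; 0.0365 0.7587]  S=[0.8200 0.1105; 0.1105 1.1971]  K=[0.3391 -0.0563; 0.1189 0.6152]  nu=[1.7913, -6.5318]  x^+=[1.2398, 0.5724]  P^+=[0.1718 0.0226; 0.0226 0.2779]
step 4: x^-=[0.9603, 0.7202]  P^-=[0.2622 0.0358; 0.0358 0.7505]  S=[0.8161 0.1093; 0.1093 1.1890]  K=[0.3363 -0.0559; 0.1181 0.6128]  nu=[2.4472, 2.3399]  x^+=[1.6524, 2.4432]  P^+=[0.1703 0.0223; 0.0223 0.2768]
step 5: x^-=[1.2968, 2.8923]  P^-=[0.2614 0.0355; 0.0355 0.7490]  S=[0.8151 0.1090; 0.1090 1.1876]  K=[0.3355 -0.0559; 0.1179 0.6124]  nu=[-2.4185, -2.4382]  x^+=[0.6216, 1.1141]  P^+=[0.1700 0.0223; 0.0223 0.2766]

x_post = [0.6216, 1.1141]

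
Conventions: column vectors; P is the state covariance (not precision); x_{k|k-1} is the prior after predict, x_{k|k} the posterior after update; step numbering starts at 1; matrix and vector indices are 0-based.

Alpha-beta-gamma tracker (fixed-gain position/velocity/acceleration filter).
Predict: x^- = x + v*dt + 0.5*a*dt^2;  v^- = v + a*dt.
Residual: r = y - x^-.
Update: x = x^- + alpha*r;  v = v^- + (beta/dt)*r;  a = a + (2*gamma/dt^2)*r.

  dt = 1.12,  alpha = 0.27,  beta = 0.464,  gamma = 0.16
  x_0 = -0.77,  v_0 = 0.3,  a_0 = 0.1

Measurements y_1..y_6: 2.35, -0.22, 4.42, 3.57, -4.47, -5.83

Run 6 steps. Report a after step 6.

a_post = -3.9329

step 1: x_pred=-0.3713  r=2.7213  x^+=0.3635  v^+=1.5394  a^+=0.7942
step 2: x_pred=2.5857  r=-2.8057  x^+=1.8282  v^+=1.2665  a^+=0.0785
step 3: x_pred=3.2959  r=1.1241  x^+=3.5994  v^+=1.8201  a^+=0.3652
step 4: x_pred=5.8670  r=-2.2970  x^+=5.2468  v^+=1.2776  a^+=-0.2207
step 5: x_pred=6.5392  r=-11.0092  x^+=3.5667  v^+=-3.5306  a^+=-3.0292
step 6: x_pred=-2.2875  r=-3.5425  x^+=-3.2440  v^+=-8.3910  a^+=-3.9329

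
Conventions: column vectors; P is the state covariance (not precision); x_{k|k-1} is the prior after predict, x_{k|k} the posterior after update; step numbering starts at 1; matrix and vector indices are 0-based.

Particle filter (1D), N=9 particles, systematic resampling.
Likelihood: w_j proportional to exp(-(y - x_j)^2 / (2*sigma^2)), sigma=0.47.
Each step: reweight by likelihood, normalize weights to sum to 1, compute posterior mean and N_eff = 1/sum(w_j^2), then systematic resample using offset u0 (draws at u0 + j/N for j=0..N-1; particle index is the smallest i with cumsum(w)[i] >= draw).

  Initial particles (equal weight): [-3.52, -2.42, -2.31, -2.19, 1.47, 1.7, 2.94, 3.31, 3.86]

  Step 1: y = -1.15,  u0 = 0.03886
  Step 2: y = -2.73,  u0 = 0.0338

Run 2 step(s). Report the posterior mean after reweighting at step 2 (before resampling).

step 1: w=[0.0000, 0.1623, 0.2973, 0.5404, 0.0000, 0.0000, 0.0000, 0.0000, 0.0000]  mean=-2.2630  Neff=2.4587  idx=[1, 1, 2, 2, 3, 3, 3, 3, 3]
step 2: w=[0.1454, 0.1454, 0.1212, 0.1212, 0.0934, 0.0934, 0.0934, 0.0934, 0.0934]  mean=-2.2860  Neff=8.6782  idx=[0, 0, 1, 2, 3, 4, 5, 6, 8]

post_mean = -2.2860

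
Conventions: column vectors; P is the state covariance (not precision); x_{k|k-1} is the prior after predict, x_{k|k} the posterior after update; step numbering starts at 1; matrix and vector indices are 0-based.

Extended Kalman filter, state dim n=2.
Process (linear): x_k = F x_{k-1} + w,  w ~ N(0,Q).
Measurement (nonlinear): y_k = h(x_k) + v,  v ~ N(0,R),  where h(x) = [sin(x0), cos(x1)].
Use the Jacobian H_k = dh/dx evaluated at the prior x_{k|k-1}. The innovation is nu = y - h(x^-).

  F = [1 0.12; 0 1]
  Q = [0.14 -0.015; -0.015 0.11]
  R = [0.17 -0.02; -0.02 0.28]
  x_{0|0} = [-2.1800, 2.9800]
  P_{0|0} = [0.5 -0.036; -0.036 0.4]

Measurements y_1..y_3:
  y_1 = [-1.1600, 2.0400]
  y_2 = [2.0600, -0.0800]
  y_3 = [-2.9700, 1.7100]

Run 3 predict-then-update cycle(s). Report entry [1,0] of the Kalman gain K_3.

K[1,0] = -0.0542

step 1: x^-=[-1.8224, 2.9800]  P^-=[0.6371 -0.0030; -0.0030 0.5100]  H_jac=[-0.2490 0.0000; 0.0000 -0.1609]  S=[0.2095 -0.0201; -0.0201 0.2932]  K=[-0.7620 -0.0506; -0.0235 -0.2815]  nu=[-0.1915, 3.0270]  x^+=[-1.8298, 2.1325]  P^+=[0.5163 -0.0066; -0.0066 0.4869]
step 2: x^-=[-1.5739, 2.1325]  P^-=[0.6617 0.0368; 0.0368 0.5969]  H_jac=[-0.0031 0.0000; 0.0000 -0.8463]  S=[0.1700 -0.0199; -0.0199 0.7076]  K=[-0.0172 -0.0446; -0.0845 -0.7164]  nu=[3.0600, 0.4526]  x^+=[-1.6468, 1.5496]  P^+=[0.6603 0.0143; 0.0143 0.2350]
step 3: x^-=[-1.4609, 1.5496]  P^-=[0.8071 0.0275; 0.0275 0.3450]  H_jac=[0.1097 0.0000; 0.0000 -0.9998]  S=[0.1797 -0.0230; -0.0230 0.6248]  K=[0.4894 -0.0260; -0.0542 -0.5540]  nu=[-1.9760, 1.6888]  x^+=[-2.4719, 0.7210]  P^+=[0.7631 0.0171; 0.0171 0.1541]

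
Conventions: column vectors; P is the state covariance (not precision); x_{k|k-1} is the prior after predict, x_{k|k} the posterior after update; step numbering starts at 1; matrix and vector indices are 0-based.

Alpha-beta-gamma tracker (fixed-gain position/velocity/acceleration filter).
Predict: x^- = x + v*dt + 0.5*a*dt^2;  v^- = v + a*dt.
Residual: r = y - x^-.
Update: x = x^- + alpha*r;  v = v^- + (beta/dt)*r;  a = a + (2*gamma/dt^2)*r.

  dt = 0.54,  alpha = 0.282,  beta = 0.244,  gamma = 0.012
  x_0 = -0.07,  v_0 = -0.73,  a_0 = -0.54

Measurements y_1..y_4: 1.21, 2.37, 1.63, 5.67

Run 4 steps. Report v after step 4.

v_post = 2.7530

step 1: x_pred=-0.5429  r=1.7529  x^+=-0.0486  v^+=-0.2295  a^+=-0.3957
step 2: x_pred=-0.2303  r=2.6003  x^+=0.5030  v^+=0.7317  a^+=-0.1817
step 3: x_pred=0.8716  r=0.7584  x^+=1.0855  v^+=0.9762  a^+=-0.1193
step 4: x_pred=1.5953  r=4.0747  x^+=2.7443  v^+=2.7530  a^+=0.2161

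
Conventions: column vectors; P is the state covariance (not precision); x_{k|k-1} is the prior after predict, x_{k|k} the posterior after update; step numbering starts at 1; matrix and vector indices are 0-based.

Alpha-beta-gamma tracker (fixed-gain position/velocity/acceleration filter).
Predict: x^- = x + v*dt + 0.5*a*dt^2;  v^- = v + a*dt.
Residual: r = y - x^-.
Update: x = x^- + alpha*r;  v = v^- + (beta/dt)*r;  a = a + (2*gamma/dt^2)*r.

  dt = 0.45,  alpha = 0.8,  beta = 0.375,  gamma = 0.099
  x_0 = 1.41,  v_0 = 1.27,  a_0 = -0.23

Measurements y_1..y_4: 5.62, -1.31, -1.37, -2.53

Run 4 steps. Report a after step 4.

step 1: x_pred=1.9582  r=3.6618  x^+=4.8876  v^+=4.2180  a^+=3.3504
step 2: x_pred=7.1250  r=-8.4350  x^+=0.3770  v^+=-1.3035  a^+=-4.8971
step 3: x_pred=-0.7054  r=-0.6646  x^+=-1.2371  v^+=-4.0610  a^+=-5.5469
step 4: x_pred=-3.6262  r=1.0962  x^+=-2.7492  v^+=-5.6437  a^+=-4.4751

a_post = -4.4751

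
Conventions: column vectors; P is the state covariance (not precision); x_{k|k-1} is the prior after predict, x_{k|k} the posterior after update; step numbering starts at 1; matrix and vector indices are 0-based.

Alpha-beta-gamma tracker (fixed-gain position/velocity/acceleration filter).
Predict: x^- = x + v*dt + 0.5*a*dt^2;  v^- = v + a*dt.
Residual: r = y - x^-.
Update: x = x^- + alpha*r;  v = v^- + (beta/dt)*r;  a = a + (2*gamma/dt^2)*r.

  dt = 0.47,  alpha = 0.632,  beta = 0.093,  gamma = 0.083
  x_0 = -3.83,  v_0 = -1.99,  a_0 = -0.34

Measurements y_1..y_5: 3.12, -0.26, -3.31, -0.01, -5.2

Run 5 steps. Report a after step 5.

step 1: x_pred=-4.8029  r=7.9229  x^+=0.2044  v^+=-0.5821  a^+=5.6138
step 2: x_pred=0.5509  r=-0.8109  x^+=0.0384  v^+=1.8960  a^+=5.0045
step 3: x_pred=1.4822  r=-4.7922  x^+=-1.5465  v^+=3.2998  a^+=1.4032
step 4: x_pred=0.1594  r=-0.1694  x^+=0.0524  v^+=3.9258  a^+=1.2759
step 5: x_pred=2.0384  r=-7.2384  x^+=-2.5363  v^+=3.0932  a^+=-4.1635

a_post = -4.1635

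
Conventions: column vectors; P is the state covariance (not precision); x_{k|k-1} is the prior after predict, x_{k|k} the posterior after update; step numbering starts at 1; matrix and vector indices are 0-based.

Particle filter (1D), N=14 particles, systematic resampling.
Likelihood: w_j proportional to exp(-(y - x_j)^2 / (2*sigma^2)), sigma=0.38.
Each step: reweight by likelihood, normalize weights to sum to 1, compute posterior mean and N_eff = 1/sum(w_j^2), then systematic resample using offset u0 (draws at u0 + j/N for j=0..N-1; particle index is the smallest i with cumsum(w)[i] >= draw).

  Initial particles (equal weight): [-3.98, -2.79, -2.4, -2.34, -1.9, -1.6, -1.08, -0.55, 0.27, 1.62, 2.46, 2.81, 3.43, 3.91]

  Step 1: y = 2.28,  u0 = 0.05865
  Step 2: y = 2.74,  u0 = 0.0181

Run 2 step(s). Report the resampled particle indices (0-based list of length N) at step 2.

step 1: w=[0.0000, 0.0000, 0.0000, 0.0000, 0.0000, 0.0000, 0.0000, 0.0000, 0.0000, 0.1472, 0.5945, 0.2515, 0.0068, 0.0001]  mean=2.4311  Neff=2.2813  idx=[9, 9, 10, 10, 10, 10, 10, 10, 10, 10, 11, 11, 11, 11]
step 2: w=[0.0013, 0.0013, 0.0758, 0.0758, 0.0758, 0.0758, 0.0758, 0.0758, 0.0758, 0.0758, 0.0978, 0.0978, 0.0978, 0.0978]  mean=2.5947  Neff=11.8774  idx=[2, 3, 4, 5, 5, 6, 7, 8, 9, 10, 11, 11, 12, 13]

resampled_idx = [2, 3, 4, 5, 5, 6, 7, 8, 9, 10, 11, 11, 12, 13]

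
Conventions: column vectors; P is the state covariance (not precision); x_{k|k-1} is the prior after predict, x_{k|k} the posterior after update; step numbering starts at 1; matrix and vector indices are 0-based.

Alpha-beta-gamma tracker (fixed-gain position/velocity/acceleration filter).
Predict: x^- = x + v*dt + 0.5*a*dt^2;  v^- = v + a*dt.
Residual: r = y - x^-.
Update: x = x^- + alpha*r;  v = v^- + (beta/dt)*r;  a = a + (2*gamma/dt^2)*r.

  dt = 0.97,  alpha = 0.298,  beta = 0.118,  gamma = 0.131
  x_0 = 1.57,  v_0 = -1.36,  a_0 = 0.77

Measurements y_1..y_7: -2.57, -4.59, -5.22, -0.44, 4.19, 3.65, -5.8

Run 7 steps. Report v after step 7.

v_post = 8.5640

step 1: x_pred=0.6130  r=-3.1830  x^+=-0.3355  v^+=-1.0003  a^+=-0.1163
step 2: x_pred=-1.3605  r=-3.2295  x^+=-2.3229  v^+=-1.5060  a^+=-1.0156
step 3: x_pred=-4.2616  r=-0.9584  x^+=-4.5472  v^+=-2.6078  a^+=-1.2825
step 4: x_pred=-7.6800  r=7.2400  x^+=-5.5225  v^+=-2.9710  a^+=0.7336
step 5: x_pred=-8.0593  r=12.2493  x^+=-4.4090  v^+=-0.7694  a^+=4.1445
step 6: x_pred=-3.2055  r=6.8555  x^+=-1.1626  v^+=4.0847  a^+=6.0534
step 7: x_pred=5.6474  r=-11.4474  x^+=2.2361  v^+=8.5640  a^+=2.8658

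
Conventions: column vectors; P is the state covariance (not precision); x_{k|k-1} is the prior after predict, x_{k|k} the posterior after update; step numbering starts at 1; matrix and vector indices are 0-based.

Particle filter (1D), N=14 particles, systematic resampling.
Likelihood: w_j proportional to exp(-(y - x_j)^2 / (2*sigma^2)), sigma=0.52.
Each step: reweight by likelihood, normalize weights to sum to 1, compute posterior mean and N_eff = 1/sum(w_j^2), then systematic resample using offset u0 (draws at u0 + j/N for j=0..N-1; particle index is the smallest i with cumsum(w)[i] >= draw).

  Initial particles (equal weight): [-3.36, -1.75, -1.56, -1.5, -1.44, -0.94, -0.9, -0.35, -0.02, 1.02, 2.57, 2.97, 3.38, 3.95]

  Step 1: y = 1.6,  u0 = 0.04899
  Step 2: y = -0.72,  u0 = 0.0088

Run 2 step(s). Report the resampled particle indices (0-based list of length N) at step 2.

resampled_idx = [0, 0, 1, 2, 2, 3, 4, 5, 5, 6, 7, 7, 8, 9]

step 1: w=[0.0000, 0.0000, 0.0000, 0.0000, 0.0000, 0.0000, 0.0000, 0.0012, 0.0103, 0.7110, 0.2325, 0.0412, 0.0038, 0.0000]  mean=1.4573  Neff=1.7814  idx=[9, 9, 9, 9, 9, 9, 9, 9, 9, 9, 10, 10, 10, 11]
step 2: w=[0.1000, 0.1000, 0.1000, 0.1000, 0.1000, 0.1000, 0.1000, 0.1000, 0.1000, 0.1000, 0.0000, 0.0000, 0.0000, 0.0000]  mean=1.0200  Neff=10.0000  idx=[0, 0, 1, 2, 2, 3, 4, 5, 5, 6, 7, 7, 8, 9]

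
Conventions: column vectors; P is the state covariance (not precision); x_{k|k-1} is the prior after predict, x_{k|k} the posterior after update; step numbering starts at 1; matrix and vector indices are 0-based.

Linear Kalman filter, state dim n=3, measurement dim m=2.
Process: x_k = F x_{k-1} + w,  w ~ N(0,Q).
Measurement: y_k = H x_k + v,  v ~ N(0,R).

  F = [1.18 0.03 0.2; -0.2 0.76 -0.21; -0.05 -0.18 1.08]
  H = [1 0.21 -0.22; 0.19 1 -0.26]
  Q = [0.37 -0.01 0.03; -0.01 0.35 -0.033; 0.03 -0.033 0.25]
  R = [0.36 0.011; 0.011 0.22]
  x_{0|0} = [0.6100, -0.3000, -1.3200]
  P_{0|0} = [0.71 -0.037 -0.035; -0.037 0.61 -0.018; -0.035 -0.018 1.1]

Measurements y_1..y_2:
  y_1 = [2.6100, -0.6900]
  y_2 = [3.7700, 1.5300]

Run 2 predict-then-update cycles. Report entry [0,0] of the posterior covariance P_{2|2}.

step 1: x^-=[0.4468, -0.0728, -1.4021]  P^-=[1.3838 -0.2354 0.1861; -0.2354 0.7933 -0.3670; 0.1861 -0.3670 1.5647]  S=[1.7077 0.3299; 0.3299 1.2520]  K=[0.8014 -0.2278; -0.1298 0.7083; -0.0251 -0.5832]  nu=[1.8700, -1.0666]  x^+=[2.1884, -1.0710, -0.8269]  P^+=[0.3425 -0.0527 0.2064; -0.0527 0.1970 0.1255; 0.2064 0.1255 1.1281]
step 2: x^-=[2.3849, -1.0780, -0.8097]  P^-=[0.9874 -0.2218 0.5242; -0.2218 0.5206 -0.2469; 0.5242 -0.2469 1.5010]  S=[1.1420 0.0728; 0.0728 0.8700]  K=[0.7393 -0.2578; -0.0911 0.6313; 0.1647 -0.6317]  nu=[1.4334, 1.9444]  x^+=[2.9433, 0.0189, -1.8019]  P^+=[0.3332 -0.0389 0.2806; -0.0389 0.1727 0.1054; 0.2806 0.1054 1.1380]

P_post[0,0] = 0.3332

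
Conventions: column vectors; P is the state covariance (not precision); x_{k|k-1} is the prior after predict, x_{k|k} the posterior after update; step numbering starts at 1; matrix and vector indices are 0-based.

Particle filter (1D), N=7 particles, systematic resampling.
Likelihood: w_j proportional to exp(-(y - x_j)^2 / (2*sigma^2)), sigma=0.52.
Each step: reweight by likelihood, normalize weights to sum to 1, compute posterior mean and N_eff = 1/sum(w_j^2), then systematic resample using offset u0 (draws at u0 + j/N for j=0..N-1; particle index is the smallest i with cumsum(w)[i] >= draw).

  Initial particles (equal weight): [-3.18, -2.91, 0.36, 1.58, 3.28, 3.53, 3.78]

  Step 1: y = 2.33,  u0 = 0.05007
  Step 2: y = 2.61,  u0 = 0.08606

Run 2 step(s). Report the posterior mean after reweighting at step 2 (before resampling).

post_mean = 2.7300

step 1: w=[0.0000, 0.0000, 0.0012, 0.5584, 0.2978, 0.1102, 0.0324]  mean=2.3709  Neff=2.4173  idx=[3, 3, 3, 3, 4, 4, 5]
step 2: w=[0.0856, 0.0856, 0.0856, 0.0856, 0.2653, 0.2653, 0.1272]  mean=2.7300  Neff=5.3701  idx=[1, 2, 4, 4, 5, 5, 6]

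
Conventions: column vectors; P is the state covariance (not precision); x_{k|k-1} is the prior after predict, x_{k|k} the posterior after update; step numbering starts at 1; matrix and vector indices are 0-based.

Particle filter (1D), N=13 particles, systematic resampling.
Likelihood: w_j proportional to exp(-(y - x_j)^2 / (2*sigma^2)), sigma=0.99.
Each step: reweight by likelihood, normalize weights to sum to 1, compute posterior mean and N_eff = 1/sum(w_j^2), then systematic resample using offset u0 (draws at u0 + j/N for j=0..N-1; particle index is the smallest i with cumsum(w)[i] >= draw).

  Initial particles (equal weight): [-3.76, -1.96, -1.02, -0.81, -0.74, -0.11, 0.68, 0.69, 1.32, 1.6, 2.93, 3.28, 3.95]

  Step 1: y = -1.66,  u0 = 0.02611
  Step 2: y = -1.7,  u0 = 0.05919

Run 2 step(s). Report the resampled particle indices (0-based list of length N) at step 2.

resampled_idx = [1, 2, 2, 3, 4, 5, 6, 6, 7, 8, 10, 11, 12]

step 1: w=[0.0289, 0.2622, 0.2227, 0.1899, 0.1783, 0.0806, 0.0168, 0.0164, 0.0030, 0.0012, 0.0000, 0.0000, 0.0000]  mean=-1.1159  Neff=5.1523  idx=[0, 1, 1, 1, 2, 2, 2, 3, 3, 4, 4, 4, 5]
step 2: w=[0.0129, 0.1089, 0.1089, 0.1089, 0.0891, 0.0891, 0.0891, 0.0753, 0.0753, 0.0705, 0.0705, 0.0705, 0.0311]  mean=-1.2436  Neff=11.5247  idx=[1, 2, 2, 3, 4, 5, 6, 6, 7, 8, 10, 11, 12]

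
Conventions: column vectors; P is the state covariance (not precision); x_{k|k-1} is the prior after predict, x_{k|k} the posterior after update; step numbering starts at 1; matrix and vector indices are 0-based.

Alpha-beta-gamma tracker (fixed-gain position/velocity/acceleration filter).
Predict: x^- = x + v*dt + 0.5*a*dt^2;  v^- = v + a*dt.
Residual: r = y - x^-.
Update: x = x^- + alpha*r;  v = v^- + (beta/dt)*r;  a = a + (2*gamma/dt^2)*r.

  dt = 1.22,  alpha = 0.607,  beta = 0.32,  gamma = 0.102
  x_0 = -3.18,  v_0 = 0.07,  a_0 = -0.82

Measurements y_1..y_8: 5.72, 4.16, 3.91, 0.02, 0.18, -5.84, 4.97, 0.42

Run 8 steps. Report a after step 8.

step 1: x_pred=-3.7048  r=9.4248  x^+=2.0160  v^+=1.5417  a^+=0.4718
step 2: x_pred=4.2480  r=-0.0880  x^+=4.1946  v^+=2.0942  a^+=0.4597
step 3: x_pred=7.0916  r=-3.1816  x^+=5.1604  v^+=1.8205  a^+=0.0236
step 4: x_pred=7.3990  r=-7.3790  x^+=2.9199  v^+=-0.0861  a^+=-0.9877
step 5: x_pred=2.0798  r=-1.8998  x^+=0.9266  v^+=-1.7894  a^+=-1.2481
step 6: x_pred=-2.1853  r=-3.6547  x^+=-4.4037  v^+=-4.2707  a^+=-1.7490
step 7: x_pred=-10.9156  r=15.8856  x^+=-1.2731  v^+=-2.2378  a^+=0.4283
step 8: x_pred=-3.6845  r=4.1045  x^+=-1.1931  v^+=-0.6387  a^+=0.9908

a_post = 0.9908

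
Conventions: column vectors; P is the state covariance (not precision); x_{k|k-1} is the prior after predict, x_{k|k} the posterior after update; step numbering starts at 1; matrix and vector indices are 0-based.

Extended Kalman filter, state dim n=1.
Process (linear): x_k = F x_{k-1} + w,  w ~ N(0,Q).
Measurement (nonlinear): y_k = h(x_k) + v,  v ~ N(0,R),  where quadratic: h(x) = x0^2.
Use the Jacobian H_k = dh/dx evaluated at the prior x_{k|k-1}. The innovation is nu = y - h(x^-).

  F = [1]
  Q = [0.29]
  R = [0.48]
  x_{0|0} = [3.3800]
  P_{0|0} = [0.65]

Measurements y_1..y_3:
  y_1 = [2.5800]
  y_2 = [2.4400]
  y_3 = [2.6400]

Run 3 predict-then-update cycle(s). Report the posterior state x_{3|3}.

x_post = [1.6303]

step 1: x^-=[3.3800]  P^-=[0.9400]  H_jac=[6.7600]  S=[43.4357]  K=[0.1463]  nu=[-8.8444]  x^+=[2.0861]  P^+=[0.0104]
step 2: x^-=[2.0861]  P^-=[0.3004]  H_jac=[4.1722]  S=[5.7090]  K=[0.2195]  nu=[-1.9119]  x^+=[1.6664]  P^+=[0.0253]
step 3: x^-=[1.6664]  P^-=[0.3153]  H_jac=[3.3328]  S=[3.9817]  K=[0.2639]  nu=[-0.1369]  x^+=[1.6303]  P^+=[0.0380]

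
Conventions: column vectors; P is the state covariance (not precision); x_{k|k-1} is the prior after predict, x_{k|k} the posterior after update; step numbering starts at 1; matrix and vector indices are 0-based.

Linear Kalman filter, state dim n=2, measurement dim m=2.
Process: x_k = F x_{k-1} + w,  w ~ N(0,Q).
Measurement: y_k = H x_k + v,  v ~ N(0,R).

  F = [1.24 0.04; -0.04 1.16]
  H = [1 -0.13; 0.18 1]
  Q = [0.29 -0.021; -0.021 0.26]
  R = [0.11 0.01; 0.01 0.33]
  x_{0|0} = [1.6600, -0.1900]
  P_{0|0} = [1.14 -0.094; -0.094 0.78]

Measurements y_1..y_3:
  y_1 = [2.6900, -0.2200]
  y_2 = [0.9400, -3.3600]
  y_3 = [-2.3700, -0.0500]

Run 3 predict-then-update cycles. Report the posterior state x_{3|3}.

x_post = [-1.6778, -0.7375]

step 1: x^-=[2.0508, -0.2868]  P^-=[2.0348 -0.1764; -0.1764 1.3201]  S=[2.2130 0.0324; 0.0324 1.6525]  K=[0.9284 0.0967; -0.1687 0.7829]  nu=[0.6019, -0.3023]  x^+=[2.5804, -0.6251]  P^+=[0.1060 0.0221; 0.0221 0.2527]
step 2: x^-=[3.1747, -0.8283]  P^-=[0.4555 0.0173; 0.0173 0.5981]  S=[0.5712 0.0311; 0.0311 0.9491]  K=[0.7894 0.0787; -0.1407 0.6381]  nu=[-2.3424, -3.1032]  x^+=[1.0815, -2.4789]  P^+=[0.0899 0.0177; 0.0177 0.2060]
step 3: x^-=[1.2419, -2.9188]  P^-=[0.4303 0.0095; 0.0095 0.5357]  S=[0.5469 0.0271; 0.0271 0.8830]  K=[0.7809 0.0745; -0.1403 0.6129]  nu=[-3.9913, 2.6453]  x^+=[-1.6778, -0.7375]  P^+=[0.0888 0.0164; 0.0164 0.1979]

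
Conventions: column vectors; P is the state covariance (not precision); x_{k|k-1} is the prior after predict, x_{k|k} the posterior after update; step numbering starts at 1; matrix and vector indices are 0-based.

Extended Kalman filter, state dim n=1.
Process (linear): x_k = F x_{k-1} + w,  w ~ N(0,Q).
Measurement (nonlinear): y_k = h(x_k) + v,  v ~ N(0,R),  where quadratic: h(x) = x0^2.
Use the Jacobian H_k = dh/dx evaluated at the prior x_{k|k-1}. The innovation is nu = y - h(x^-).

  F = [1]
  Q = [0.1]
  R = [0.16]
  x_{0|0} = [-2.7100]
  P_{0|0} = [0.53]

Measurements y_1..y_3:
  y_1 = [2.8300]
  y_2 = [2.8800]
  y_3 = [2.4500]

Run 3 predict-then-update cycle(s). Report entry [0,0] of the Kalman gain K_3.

K[0,0] = -0.2585

step 1: x^-=[-2.7100]  P^-=[0.6300]  H_jac=[-5.4200]  S=[18.6671]  K=[-0.1829]  nu=[-4.5141]  x^+=[-1.8843]  P^+=[0.0054]
step 2: x^-=[-1.8843]  P^-=[0.1054]  H_jac=[-3.7686]  S=[1.6569]  K=[-0.2397]  nu=[-0.6705]  x^+=[-1.7235]  P^+=[0.0102]
step 3: x^-=[-1.7235]  P^-=[0.1102]  H_jac=[-3.4471]  S=[1.4692]  K=[-0.2585]  nu=[-0.5206]  x^+=[-1.5890]  P^+=[0.0120]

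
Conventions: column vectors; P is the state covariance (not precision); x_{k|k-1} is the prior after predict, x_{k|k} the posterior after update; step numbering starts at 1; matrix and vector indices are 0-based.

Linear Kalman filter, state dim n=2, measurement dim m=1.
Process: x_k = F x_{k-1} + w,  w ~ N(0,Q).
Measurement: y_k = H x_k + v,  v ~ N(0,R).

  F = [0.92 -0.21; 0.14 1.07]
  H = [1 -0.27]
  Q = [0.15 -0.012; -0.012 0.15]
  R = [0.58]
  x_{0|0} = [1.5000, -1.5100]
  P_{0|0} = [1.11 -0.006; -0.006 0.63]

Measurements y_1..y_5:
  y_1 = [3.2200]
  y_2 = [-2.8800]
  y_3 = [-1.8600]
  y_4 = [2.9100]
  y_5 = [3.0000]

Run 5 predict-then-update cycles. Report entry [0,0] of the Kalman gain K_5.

K[0,0] = 0.3664

step 1: x^-=[1.6971, -1.4057]  P^-=[1.1196 -0.0163; -0.0163 0.8912]  S=[1.7734]  K=[0.6338; -0.1449]  nu=[1.1434]  x^+=[2.4218, -1.5714]  P^+=[0.4072 0.1465; 0.1465 0.8540]
step 2: x^-=[2.5580, -1.3423]  P^-=[0.4757 -0.0115; -0.0115 1.1796]  S=[1.1479]  K=[0.4171; -0.2875]  nu=[-5.8005]  x^+=[0.1387, 0.3253]  P^+=[0.2760 0.1261; 0.1261 1.0848]
step 3: x^-=[0.0593, 0.3674]  P^-=[0.3827 -0.0997; -0.0997 1.4352]  S=[1.1212]  K=[0.3653; -0.4346]  nu=[-1.8201]  x^+=[-0.6057, 1.1584]  P^+=[0.2330 0.0783; 0.0783 1.2234]
step 4: x^-=[-0.8005, 1.1547]  P^-=[0.3709 -0.1821; -0.1821 1.5787]  S=[1.1644]  K=[0.3608; -0.5225]  nu=[4.0223]  x^+=[0.6508, -0.9469]  P^+=[0.2194 0.0374; 0.0374 1.2608]
step 5: x^-=[0.7976, -0.9221]  P^-=[0.3768 -0.2314; -0.2314 1.6090]  S=[1.1991]  K=[0.3664; -0.5553]  nu=[1.9535]  x^+=[1.5133, -2.0068]  P^+=[0.2159 0.0126; 0.0126 1.2393]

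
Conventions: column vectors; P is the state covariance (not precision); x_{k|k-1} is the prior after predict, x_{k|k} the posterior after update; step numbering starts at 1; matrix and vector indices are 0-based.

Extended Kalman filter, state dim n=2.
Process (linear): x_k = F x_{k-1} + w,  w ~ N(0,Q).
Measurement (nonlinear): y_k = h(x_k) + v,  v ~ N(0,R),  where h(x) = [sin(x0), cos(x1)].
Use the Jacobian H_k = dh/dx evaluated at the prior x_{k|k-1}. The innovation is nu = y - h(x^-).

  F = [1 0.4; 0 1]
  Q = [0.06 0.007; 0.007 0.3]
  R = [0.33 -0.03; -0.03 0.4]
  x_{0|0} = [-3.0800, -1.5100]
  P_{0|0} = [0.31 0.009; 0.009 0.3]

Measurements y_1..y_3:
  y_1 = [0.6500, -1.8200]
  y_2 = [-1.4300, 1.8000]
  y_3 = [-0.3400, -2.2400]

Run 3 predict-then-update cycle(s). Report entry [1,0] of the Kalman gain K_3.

K[1,0] = 0.1520

step 1: x^-=[-3.6840, -1.5100]  P^-=[0.4252 0.1360; 0.1360 0.6000]  H_jac=[-0.8565 0.0000; 0.0000 0.9982]  S=[0.6419 -0.1463; -0.1463 0.9978]  K=[-0.5549 0.0547; -0.0462 0.5934]  nu=[0.1338, -1.8808]  x^+=[-3.8611, -2.6323]  P^+=[0.2157 0.0386; 0.0386 0.2392]
step 2: x^-=[-4.9141, -2.6323]  P^-=[0.3449 0.1413; 0.1413 0.5392]  H_jac=[0.2003 0.0000; 0.0000 0.4876]  S=[0.3438 -0.0162; -0.0162 0.5282]  K=[0.2074 0.1368; 0.1059 0.5010]  nu=[-2.4097, 2.6731]  x^+=[-5.0481, -1.5484]  P^+=[0.3211 0.0995; 0.0995 0.4045]
step 3: x^-=[-5.6675, -1.5484]  P^-=[0.5254 0.2683; 0.2683 0.7045]  H_jac=[0.8164 0.0000; 0.0000 0.9997]  S=[0.6801 0.1889; 0.1889 1.1041]  K=[0.5913 0.1417; 0.1520 0.6119]  nu=[-0.9176, -2.2624]  x^+=[-6.5306, -3.0722]  P^+=[0.2338 0.0390; 0.0390 0.2403]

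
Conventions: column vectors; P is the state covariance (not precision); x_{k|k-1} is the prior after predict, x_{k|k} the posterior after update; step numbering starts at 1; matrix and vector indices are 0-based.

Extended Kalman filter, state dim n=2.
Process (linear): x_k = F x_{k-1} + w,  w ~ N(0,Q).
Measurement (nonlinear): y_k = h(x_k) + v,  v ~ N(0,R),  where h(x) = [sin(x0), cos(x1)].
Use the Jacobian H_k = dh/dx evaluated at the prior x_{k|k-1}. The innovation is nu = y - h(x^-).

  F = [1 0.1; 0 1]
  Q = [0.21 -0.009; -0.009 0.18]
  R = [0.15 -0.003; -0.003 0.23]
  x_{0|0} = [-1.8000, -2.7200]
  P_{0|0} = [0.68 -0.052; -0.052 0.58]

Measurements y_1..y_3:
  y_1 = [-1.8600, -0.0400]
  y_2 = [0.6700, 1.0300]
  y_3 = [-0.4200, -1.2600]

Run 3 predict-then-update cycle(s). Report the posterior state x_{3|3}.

x_post = [-0.2843, -2.0705]

step 1: x^-=[-2.0720, -2.7200]  P^-=[0.8854 -0.0030; -0.0030 0.7600]  H_jac=[-0.4805 0.0000; 0.0000 0.4092]  S=[0.3544 -0.0024; -0.0024 0.3573]  K=[-1.2004 -0.0115; 0.0100 0.8706]  nu=[-0.9830, 0.8724]  x^+=[-0.9020, -1.9703]  P^+=[0.3747 0.0023; 0.0023 0.4892]
step 2: x^-=[-1.0991, -1.9703]  P^-=[0.5900 0.0422; 0.0422 0.6692]  H_jac=[0.4544 0.0000; 0.0000 0.9213]  S=[0.2719 0.0147; 0.0147 0.7980]  K=[0.9847 0.0306; 0.0289 0.7721]  nu=[1.5608, 1.4190]  x^+=[0.4813, -0.8296]  P^+=[0.3248 0.0044; 0.0044 0.1927]
step 3: x^-=[0.3983, -0.8296]  P^-=[0.5376 0.0147; 0.0147 0.3727]  H_jac=[0.9217 0.0000; 0.0000 0.7377]  S=[0.6067 0.0070; 0.0070 0.4328]  K=[0.8166 0.0119; 0.0150 0.6349]  nu=[-0.8079, -1.9352]  x^+=[-0.2843, -2.0705]  P^+=[0.1329 0.0004; 0.0004 0.1979]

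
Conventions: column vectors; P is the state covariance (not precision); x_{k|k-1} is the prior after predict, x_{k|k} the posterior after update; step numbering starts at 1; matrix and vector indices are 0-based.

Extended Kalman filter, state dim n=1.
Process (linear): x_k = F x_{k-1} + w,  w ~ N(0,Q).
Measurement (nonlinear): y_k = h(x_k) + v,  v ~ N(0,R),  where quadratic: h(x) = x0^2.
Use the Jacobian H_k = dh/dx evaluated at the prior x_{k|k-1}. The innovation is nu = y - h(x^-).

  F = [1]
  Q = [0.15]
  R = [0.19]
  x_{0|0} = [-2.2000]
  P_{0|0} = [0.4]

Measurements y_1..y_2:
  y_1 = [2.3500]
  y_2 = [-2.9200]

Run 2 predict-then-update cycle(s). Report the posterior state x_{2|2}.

x_post = [-0.1035]

step 1: x^-=[-2.2000]  P^-=[0.5500]  H_jac=[-4.4000]  S=[10.8380]  K=[-0.2233]  nu=[-2.4900]  x^+=[-1.6440]  P^+=[0.0096]
step 2: x^-=[-1.6440]  P^-=[0.1596]  H_jac=[-3.2880]  S=[1.9159]  K=[-0.2740]  nu=[-5.6228]  x^+=[-0.1035]  P^+=[0.0158]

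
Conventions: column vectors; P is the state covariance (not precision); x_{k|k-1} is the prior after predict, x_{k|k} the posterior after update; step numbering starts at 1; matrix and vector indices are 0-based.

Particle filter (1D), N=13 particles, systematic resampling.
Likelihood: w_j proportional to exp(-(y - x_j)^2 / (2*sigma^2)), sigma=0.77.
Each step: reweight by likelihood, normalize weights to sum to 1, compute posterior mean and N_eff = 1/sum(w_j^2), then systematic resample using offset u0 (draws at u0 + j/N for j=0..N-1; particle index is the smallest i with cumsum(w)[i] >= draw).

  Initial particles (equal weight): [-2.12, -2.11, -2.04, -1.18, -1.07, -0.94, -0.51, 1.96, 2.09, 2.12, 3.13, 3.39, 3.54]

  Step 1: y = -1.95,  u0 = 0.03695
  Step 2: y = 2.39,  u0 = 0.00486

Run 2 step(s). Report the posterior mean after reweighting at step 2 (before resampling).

step 1: w=[0.2089, 0.2095, 0.2126, 0.1298, 0.1114, 0.0906, 0.0372, 0.0000, 0.0000, 0.0000, 0.0000, 0.0000, 0.0000]  mean=-1.6951  Neff=5.8286  idx=[0, 0, 0, 1, 1, 2, 2, 2, 3, 3, 4, 5, 5]
step 2: w=[0.0001, 0.0001, 0.0001, 0.0001, 0.0001, 0.0003, 0.0003, 0.0003, 0.0832, 0.0832, 0.1597, 0.3362, 0.3362]  mean=-1.0024  Neff=3.7674  idx=[8, 8, 9, 10, 10, 11, 11, 11, 11, 12, 12, 12, 12]

post_mean = -1.0024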